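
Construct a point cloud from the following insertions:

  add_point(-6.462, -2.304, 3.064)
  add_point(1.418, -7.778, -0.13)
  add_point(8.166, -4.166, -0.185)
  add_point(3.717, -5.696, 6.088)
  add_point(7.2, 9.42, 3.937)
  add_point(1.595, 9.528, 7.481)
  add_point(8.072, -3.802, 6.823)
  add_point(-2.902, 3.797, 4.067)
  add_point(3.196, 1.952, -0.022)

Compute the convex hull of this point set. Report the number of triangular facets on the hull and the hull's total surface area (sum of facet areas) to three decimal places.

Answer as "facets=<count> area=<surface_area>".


9 of the 9 inputs are extreme points: [0, 1, 2, 3, 4, 5, 6, 7, 8].

Per-facet area ½‖(b−a)×(c−a)‖:
  f1: (p6, p1, p2) → 26.8581
  f2: (p8, p1, p0) → 45.9291
  f3: (p8, p1, p2) → 29.6244
  f4: (p3, p1, p0) → 34.5139
  f5: (p3, p6, p1) → 13.8910
  f6: (p3, p5, p0) → 78.7975
  f7: (p3, p6, p5) → 35.6235
  f8: (p7, p5, p0) → 9.1559
  f9: (p7, p8, p0) → 26.8180
  f10: (p4, p8, p2) → 34.4185
  f11: (p4, p6, p2) → 46.9660
  f12: (p4, p6, p5) → 44.9291
  f13: (p4, p7, p5) → 25.9377
  f14: (p4, p7, p8) → 35.2932
Σ area = 488.756

Check V−E+F: 9 − 21 + 14 = 2.

facets=14 area=488.756


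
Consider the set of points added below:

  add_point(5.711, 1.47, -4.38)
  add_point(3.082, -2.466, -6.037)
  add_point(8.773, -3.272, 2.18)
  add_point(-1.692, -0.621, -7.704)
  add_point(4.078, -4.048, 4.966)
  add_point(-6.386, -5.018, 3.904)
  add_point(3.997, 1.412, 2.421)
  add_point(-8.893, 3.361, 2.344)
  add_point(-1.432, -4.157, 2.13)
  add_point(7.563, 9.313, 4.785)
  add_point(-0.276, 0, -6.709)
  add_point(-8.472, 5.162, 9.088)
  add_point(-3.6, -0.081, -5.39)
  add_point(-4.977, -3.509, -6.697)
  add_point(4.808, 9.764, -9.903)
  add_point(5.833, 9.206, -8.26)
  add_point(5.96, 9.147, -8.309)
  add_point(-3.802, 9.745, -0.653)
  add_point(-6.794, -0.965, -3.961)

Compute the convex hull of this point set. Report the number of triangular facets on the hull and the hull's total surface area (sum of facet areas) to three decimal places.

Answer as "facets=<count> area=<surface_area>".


Extreme-point indices: [1, 2, 3, 4, 5, 7, 9, 11, 13, 14, 16, 17, 18] — 13 of 19 on the boundary.

Area of each hull facet:
  f1: (p17, p11, p7) → 30.2348
  f2: (p1, p13, p2) → 32.1684
  f3: (p18, p17, p7) → 34.4705
  f4: (p18, p13, p14) → 34.7074
  f5: (p18, p17, p14) → 73.2689
  f6: (p5, p13, p2) → 80.1868
  f7: (p5, p18, p13) → 17.6384
  f8: (p5, p11, p7) → 31.0134
  f9: (p5, p18, p7) → 31.4607
  f10: (p9, p17, p11) → 73.9594
  f11: (p9, p17, p14) → 76.0241
  f12: (p3, p13, p14) → 7.9487
  f13: (p3, p1, p14) → 33.2480
  f14: (p3, p1, p13) → 11.2743
  f15: (p4, p5, p2) → 17.2526
  f16: (p4, p5, p11) → 61.2448
  f17: (p4, p9, p2) → 35.5553
  f18: (p4, p9, p11) → 104.0154
  f19: (p16, p9, p2) → 83.4096
  f20: (p16, p9, p14) → 7.5496
  f21: (p16, p1, p2) → 60.7812
  f22: (p16, p1, p14) → 11.9821
Σ area = 949.394

Euler characteristic 13−33+22 = 2 ✓

facets=22 area=949.394


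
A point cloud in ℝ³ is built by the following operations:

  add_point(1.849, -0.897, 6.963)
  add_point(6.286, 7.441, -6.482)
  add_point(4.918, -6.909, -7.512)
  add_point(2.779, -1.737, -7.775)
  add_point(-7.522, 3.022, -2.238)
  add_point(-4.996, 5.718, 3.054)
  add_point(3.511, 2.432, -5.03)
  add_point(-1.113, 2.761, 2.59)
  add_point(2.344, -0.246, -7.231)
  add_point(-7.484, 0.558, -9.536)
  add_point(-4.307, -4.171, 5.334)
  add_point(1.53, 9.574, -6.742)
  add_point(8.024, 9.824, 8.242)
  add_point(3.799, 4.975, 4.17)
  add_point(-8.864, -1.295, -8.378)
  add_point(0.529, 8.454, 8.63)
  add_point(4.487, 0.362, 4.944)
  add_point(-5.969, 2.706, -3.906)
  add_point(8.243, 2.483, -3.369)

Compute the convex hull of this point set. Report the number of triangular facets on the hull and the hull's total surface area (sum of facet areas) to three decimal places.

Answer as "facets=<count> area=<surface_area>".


facets=24 area=942.374

Extreme-point indices: [0, 1, 2, 3, 4, 5, 9, 10, 11, 12, 14, 15, 16, 18] — 14 of 19 on the boundary.

Area of each hull facet:
  f1: (p10, p2, p14) → 99.9788
  f2: (p0, p10, p2) → 55.8664
  f3: (p0, p10, p15) → 31.9357
  f4: (p1, p2, p18) → 30.4077
  f5: (p1, p3, p2) → 19.4474
  f6: (p5, p11, p15) → 51.3261
  f7: (p5, p10, p15) → 41.9487
  f8: (p16, p2, p18) → 50.5178
  f9: (p16, p0, p2) → 24.1566
  f10: (p12, p11, p15) → 58.4368
  f11: (p12, p1, p11) → 39.0276
  f12: (p12, p1, p18) → 42.4013
  f13: (p12, p16, p18) → 49.6712
  f14: (p12, p0, p15) → 36.5626
  f15: (p12, p16, p0) → 17.4094
  f16: (p4, p5, p11) → 37.9723
  f17: (p4, p10, p14) → 40.4720
  f18: (p4, p5, p10) → 32.1891
  f19: (p9, p4, p14) → 9.7568
  f20: (p9, p4, p11) → 45.6100
  f21: (p9, p2, p14) → 18.8823
  f22: (p9, p3, p2) → 24.4639
  f23: (p9, p1, p11) → 31.8041
  f24: (p9, p1, p3) → 52.1291
Σ area = 942.374

Check V−E+F: 14 − 36 + 24 = 2.


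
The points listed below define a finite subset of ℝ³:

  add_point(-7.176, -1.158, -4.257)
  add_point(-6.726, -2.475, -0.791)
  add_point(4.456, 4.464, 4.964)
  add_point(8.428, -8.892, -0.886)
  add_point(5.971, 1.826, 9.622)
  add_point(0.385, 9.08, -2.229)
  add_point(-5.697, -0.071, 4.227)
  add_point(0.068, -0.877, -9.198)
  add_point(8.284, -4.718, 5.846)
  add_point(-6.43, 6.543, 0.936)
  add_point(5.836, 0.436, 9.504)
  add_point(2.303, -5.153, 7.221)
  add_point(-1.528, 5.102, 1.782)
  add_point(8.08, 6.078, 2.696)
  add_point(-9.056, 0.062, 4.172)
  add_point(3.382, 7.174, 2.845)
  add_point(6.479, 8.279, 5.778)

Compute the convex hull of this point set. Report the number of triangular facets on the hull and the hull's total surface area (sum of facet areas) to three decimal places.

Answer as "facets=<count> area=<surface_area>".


Extreme-point indices: [0, 1, 3, 4, 5, 7, 8, 9, 10, 11, 13, 14, 16] — 13 of 17 on the boundary.

Facet areas (half cross-product norm):
  f1: (p16, p4, p14) → 60.5268
  f2: (p0, p7, p3) → 61.9359
  f3: (p0, p7, p5) → 51.2732
  f4: (p8, p11, p3) → 24.0145
  f5: (p1, p0, p14) → 9.2869
  f6: (p1, p0, p3) → 29.8114
  f7: (p1, p11, p14) → 36.8696
  f8: (p1, p11, p3) → 66.9349
  f9: (p9, p0, p14) → 31.3273
  f10: (p9, p0, p5) → 36.7232
  f11: (p9, p16, p14) → 51.4671
  f12: (p9, p16, p5) → 39.3963
  f13: (p10, p8, p4) → 3.0598
  f14: (p10, p8, p11) → 18.9410
  f15: (p10, p4, p14) → 10.9744
  f16: (p10, p11, p14) → 44.0937
  f17: (p13, p16, p4) → 15.4580
  f18: (p13, p8, p4) → 33.1323
  f19: (p13, p8, p3) → 42.9245
  f20: (p13, p7, p3) → 99.3759
  f21: (p13, p7, p5) → 58.3573
  f22: (p13, p16, p5) → 19.6816
Σ area = 845.566

Euler: V−E+F = 13−33+22 = 2.

facets=22 area=845.566


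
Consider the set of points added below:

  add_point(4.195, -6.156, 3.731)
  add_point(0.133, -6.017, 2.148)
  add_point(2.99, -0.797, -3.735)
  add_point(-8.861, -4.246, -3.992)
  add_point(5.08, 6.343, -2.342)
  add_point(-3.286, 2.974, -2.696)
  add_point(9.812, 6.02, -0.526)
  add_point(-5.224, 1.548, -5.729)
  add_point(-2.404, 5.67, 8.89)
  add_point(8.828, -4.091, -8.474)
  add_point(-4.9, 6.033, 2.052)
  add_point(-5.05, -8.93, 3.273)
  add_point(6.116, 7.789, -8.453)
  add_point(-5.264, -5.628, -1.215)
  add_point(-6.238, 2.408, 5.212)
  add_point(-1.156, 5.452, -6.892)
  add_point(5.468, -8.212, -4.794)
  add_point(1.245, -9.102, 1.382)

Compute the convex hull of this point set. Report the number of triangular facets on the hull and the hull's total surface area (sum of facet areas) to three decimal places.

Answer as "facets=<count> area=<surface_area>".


13 of the 18 inputs are extreme points: [0, 3, 6, 7, 8, 9, 10, 11, 12, 14, 15, 16, 17].

Triangle areas on the boundary:
  f1: (p0, p8, p6) → 92.6674
  f2: (p0, p9, p6) → 77.3655
  f3: (p0, p11, p17) → 14.1814
  f4: (p0, p11, p8) → 68.8160
  f5: (p14, p10, p3) → 29.0830
  f6: (p14, p10, p8) → 15.3299
  f7: (p14, p11, p3) → 50.0934
  f8: (p14, p11, p8) → 30.1345
  f9: (p16, p0, p17) → 18.0252
  f10: (p16, p0, p9) → 25.2233
  f11: (p16, p9, p3) → 44.8950
  f12: (p16, p11, p3) → 61.7406
  f13: (p16, p11, p17) → 15.8266
  f14: (p12, p9, p6) → 52.1313
  f15: (p12, p8, p6) → 67.1673
  f16: (p12, p10, p8) → 51.1111
  f17: (p7, p9, p3) → 53.0507
  f18: (p7, p10, p3) → 30.9718
  f19: (p15, p12, p10) → 32.2032
  f20: (p15, p7, p10) → 25.4023
  f21: (p15, p12, p9) → 47.3316
  f22: (p15, p7, p9) → 39.9306
Σ area = 942.681

Euler: V−E+F = 13−33+22 = 2.

facets=22 area=942.681


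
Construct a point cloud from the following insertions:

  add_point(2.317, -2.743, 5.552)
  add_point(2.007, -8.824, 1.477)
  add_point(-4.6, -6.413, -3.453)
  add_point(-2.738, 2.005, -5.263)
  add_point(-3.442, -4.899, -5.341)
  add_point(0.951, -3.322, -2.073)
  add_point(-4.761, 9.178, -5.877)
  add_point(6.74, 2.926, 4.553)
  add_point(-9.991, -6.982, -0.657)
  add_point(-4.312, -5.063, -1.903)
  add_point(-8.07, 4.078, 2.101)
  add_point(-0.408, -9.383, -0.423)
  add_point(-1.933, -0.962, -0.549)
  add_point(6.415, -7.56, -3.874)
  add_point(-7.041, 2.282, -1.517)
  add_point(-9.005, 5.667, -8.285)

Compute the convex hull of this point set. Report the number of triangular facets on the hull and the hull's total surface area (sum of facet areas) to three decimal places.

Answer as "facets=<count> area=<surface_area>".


Hull vertices (11/16): indices [0, 1, 2, 4, 6, 7, 8, 10, 11, 13, 15].

Facet areas (half cross-product norm):
  f1: (p10, p6, p7) → 74.5819
  f2: (p1, p11, p8) → 10.6972
  f3: (p15, p10, p8) → 60.6262
  f4: (p15, p10, p6) → 29.4678
  f5: (p0, p10, p7) → 46.7719
  f6: (p0, p1, p7) → 21.3268
  f7: (p0, p10, p8) → 70.9071
  f8: (p0, p1, p8) → 45.1456
  f9: (p2, p11, p8) → 17.0942
  f10: (p13, p15, p6) → 60.7050
  f11: (p13, p2, p11) → 22.5607
  f12: (p13, p6, p7) → 111.8569
  f13: (p13, p1, p11) → 10.9889
  f14: (p13, p1, p7) → 44.9109
  f15: (p4, p13, p15) → 46.0340
  f16: (p4, p13, p2) → 13.6426
  f17: (p4, p15, p8) → 51.1410
  f18: (p4, p2, p8) → 5.3489
Σ area = 743.808

Euler characteristic 11−27+18 = 2 ✓

facets=18 area=743.808


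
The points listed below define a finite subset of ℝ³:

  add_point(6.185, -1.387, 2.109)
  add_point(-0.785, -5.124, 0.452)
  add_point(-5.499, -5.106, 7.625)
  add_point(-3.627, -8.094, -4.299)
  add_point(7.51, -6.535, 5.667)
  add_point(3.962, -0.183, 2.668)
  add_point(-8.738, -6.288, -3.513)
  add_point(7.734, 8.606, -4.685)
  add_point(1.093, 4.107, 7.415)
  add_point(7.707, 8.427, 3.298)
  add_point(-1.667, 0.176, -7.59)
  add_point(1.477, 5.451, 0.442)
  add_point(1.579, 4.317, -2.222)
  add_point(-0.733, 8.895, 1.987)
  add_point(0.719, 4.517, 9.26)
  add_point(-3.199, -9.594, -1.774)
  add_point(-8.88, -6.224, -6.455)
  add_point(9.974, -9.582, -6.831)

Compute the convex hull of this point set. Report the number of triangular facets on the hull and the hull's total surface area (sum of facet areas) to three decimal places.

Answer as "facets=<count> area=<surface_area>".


Hull vertices (11/18): indices [2, 4, 6, 7, 9, 10, 13, 14, 15, 16, 17].

Per-facet area ½‖(b−a)×(c−a)‖:
  f1: (p9, p14, p13) → 34.8531
  f2: (p7, p9, p17) → 73.3344
  f3: (p7, p9, p13) → 33.7600
  f4: (p2, p14, p13) → 48.6945
  f5: (p10, p13, p16) → 57.5030
  f6: (p10, p7, p13) → 63.6090
  f7: (p10, p17, p16) → 73.1096
  f8: (p10, p7, p17) → 97.4285
  f9: (p15, p17, p16) → 51.0783
  f10: (p6, p13, p16) → 25.2607
  f11: (p6, p2, p13) → 90.9788
  f12: (p6, p15, p16) → 9.3545
  f13: (p6, p15, p2) → 35.1853
  f14: (p4, p2, p14) → 69.5810
  f15: (p4, p9, p14) → 65.9511
  f16: (p4, p9, p17) → 98.9116
  f17: (p4, p15, p17) → 79.0774
  f18: (p4, p15, p2) → 65.0513
Σ area = 1072.722

Euler: V−E+F = 11−27+18 = 2.

facets=18 area=1072.722


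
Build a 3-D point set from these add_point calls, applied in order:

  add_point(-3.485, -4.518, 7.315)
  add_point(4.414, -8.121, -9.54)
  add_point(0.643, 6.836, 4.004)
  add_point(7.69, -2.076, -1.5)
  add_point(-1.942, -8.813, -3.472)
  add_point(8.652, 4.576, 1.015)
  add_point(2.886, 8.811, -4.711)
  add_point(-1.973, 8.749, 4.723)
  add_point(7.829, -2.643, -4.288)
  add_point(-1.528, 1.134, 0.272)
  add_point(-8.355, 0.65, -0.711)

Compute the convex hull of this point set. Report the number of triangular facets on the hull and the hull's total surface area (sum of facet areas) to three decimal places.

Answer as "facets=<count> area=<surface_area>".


facets=16 area=736.172

Points on the hull: [0, 1, 2, 3, 4, 5, 6, 7, 8, 10] (10 of 11).

Per-facet area ½‖(b−a)×(c−a)‖:
  f1: (p6, p1, p10) → 117.1834
  f2: (p4, p1, p10) → 45.1330
  f3: (p4, p0, p10) → 55.9490
  f4: (p4, p0, p1) → 36.8553
  f5: (p3, p0, p5) → 51.7612
  f6: (p3, p0, p1) → 75.7620
  f7: (p7, p6, p5) → 46.8142
  f8: (p7, p0, p10) → 60.2560
  f9: (p7, p6, p10) → 61.0506
  f10: (p8, p3, p5) → 8.7241
  f11: (p8, p3, p1) → 8.1167
  f12: (p8, p6, p5) → 41.1510
  f13: (p8, p6, p1) → 47.1315
  f14: (p2, p0, p5) → 54.7024
  f15: (p2, p7, p5) → 5.2328
  f16: (p2, p7, p0) → 20.3487
Σ area = 736.172

Euler: V−E+F = 10−24+16 = 2.


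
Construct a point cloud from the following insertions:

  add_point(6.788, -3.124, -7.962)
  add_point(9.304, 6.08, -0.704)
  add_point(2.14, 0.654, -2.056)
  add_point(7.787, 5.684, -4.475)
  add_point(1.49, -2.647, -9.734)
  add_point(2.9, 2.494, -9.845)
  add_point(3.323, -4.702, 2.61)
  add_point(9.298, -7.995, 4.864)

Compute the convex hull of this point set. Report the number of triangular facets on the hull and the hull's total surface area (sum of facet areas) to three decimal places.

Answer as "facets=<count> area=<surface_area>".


8 of the 8 inputs are extreme points: [0, 1, 2, 3, 4, 5, 6, 7].

Triangle areas on the boundary:
  f1: (p6, p7, p4) → 39.3181
  f2: (p6, p7, p1) → 45.7242
  f3: (p0, p7, p4) → 34.0762
  f4: (p0, p5, p4) → 14.7521
  f5: (p0, p7, p1) → 79.0261
  f6: (p2, p6, p1) → 31.9342
  f7: (p2, p5, p4) → 20.6618
  f8: (p2, p6, p4) → 28.6633
  f9: (p3, p0, p1) → 17.2036
  f10: (p3, p0, p5) → 27.5393
  f11: (p3, p2, p1) → 16.1970
  f12: (p3, p2, p5) → 27.5020
Σ area = 382.598

Euler: V−E+F = 8−18+12 = 2.

facets=12 area=382.598


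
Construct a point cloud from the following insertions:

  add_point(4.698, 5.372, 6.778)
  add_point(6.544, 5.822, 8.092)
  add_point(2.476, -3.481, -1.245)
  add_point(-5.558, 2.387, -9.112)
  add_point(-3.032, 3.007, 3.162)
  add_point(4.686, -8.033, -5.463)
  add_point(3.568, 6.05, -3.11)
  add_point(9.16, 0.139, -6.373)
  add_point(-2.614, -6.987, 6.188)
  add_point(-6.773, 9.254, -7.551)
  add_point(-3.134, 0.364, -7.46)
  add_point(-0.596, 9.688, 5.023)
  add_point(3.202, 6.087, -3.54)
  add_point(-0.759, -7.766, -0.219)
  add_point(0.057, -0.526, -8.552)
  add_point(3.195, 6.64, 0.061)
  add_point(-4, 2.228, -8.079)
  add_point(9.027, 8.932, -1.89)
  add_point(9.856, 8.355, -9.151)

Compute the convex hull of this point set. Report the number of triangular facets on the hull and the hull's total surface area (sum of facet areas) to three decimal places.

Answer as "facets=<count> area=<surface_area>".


facets=20 area=1001.726

Points on the hull: [1, 3, 4, 5, 7, 8, 9, 11, 13, 14, 17, 18] (12 of 19).

Per-facet area ½‖(b−a)×(c−a)‖:
  f1: (p8, p1, p5) → 108.2267
  f2: (p3, p18, p9) → 58.0084
  f3: (p3, p8, p9) → 61.1209
  f4: (p11, p8, p1) → 67.9753
  f5: (p7, p5, p18) → 18.2779
  f6: (p7, p1, p5) → 72.9706
  f7: (p14, p5, p18) → 60.7605
  f8: (p14, p3, p18) → 39.4876
  f9: (p14, p3, p5) → 16.2976
  f10: (p13, p8, p5) → 12.7732
  f11: (p13, p3, p5) → 53.4431
  f12: (p13, p3, p8) → 43.7054
  f13: (p17, p11, p1) → 44.9419
  f14: (p17, p7, p18) → 30.8719
  f15: (p17, p7, p1) → 52.2894
  f16: (p17, p18, p9) → 59.9377
  f17: (p17, p11, p9) → 82.0345
  f18: (p4, p8, p9) → 47.5100
  f19: (p4, p11, p9) → 47.1837
  f20: (p4, p11, p8) → 23.9092
Σ area = 1001.726

Euler characteristic 12−30+20 = 2 ✓


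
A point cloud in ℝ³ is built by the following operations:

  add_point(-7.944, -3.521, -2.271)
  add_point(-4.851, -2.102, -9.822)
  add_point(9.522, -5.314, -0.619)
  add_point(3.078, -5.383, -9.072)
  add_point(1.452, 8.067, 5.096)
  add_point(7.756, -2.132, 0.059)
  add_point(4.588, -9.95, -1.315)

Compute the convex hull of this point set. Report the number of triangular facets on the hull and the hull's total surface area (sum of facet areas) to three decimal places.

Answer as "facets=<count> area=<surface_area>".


facets=10 area=533.716

Points on the hull: [0, 1, 2, 3, 4, 5, 6] (7 of 7).

Triangle areas on the boundary:
  f1: (p1, p4, p0) → 68.7170
  f2: (p3, p1, p4) → 81.1781
  f3: (p6, p4, p0) → 114.7211
  f4: (p6, p4, p2) → 55.0847
  f5: (p6, p3, p2) → 30.7802
  f6: (p6, p1, p0) → 57.3774
  f7: (p6, p3, p1) → 35.7317
  f8: (p5, p4, p2) → 5.2104
  f9: (p5, p3, p2) → 19.4858
  f10: (p5, p3, p4) → 65.4294
Σ area = 533.716

Euler: V−E+F = 7−15+10 = 2.


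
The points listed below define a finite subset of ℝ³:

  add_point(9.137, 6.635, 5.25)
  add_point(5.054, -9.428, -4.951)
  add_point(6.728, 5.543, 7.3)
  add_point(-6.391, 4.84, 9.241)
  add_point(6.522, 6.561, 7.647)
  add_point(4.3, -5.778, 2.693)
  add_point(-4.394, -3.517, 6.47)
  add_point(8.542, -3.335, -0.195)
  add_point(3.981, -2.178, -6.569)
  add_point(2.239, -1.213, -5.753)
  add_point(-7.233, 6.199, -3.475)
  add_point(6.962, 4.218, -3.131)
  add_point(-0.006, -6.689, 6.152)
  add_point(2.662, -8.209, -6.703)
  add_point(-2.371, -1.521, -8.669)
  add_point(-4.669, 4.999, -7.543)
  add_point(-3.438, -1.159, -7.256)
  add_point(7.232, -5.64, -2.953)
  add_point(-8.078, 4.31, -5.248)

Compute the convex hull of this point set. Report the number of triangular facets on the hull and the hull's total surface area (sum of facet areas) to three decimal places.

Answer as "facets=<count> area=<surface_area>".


facets=32 area=910.835

Hull vertices (18/19): indices [0, 1, 2, 3, 4, 5, 6, 7, 8, 10, 11, 12, 13, 14, 15, 16, 17, 18].

Facet areas (half cross-product norm):
  f1: (p10, p3, p18) → 14.0681
  f2: (p6, p3, p18) → 62.5845
  f3: (p7, p11, p0) → 36.7859
  f4: (p4, p10, p0) → 31.0389
  f5: (p4, p10, p3) → 83.8965
  f6: (p15, p11, p0) → 47.1920
  f7: (p15, p10, p0) → 45.8838
  f8: (p15, p10, p18) → 5.6772
  f9: (p15, p14, p18) → 14.2890
  f10: (p8, p15, p11) → 43.4775
  f11: (p8, p15, p14) → 22.0464
  f12: (p16, p6, p18) → 51.1011
  f13: (p16, p14, p18) → 4.6304
  f14: (p17, p7, p1) → 3.3771
  f15: (p17, p7, p11) → 15.3719
  f16: (p17, p8, p1) → 14.3273
  f17: (p17, p8, p11) → 23.4272
  f18: (p12, p6, p3) → 16.5127
  f19: (p12, p4, p3) → 82.1586
  f20: (p13, p8, p1) → 9.6976
  f21: (p13, p8, p14) → 20.6219
  f22: (p13, p16, p14) → 7.3538
  f23: (p13, p16, p6) → 64.5347
  f24: (p13, p12, p1) → 19.9442
  f25: (p13, p12, p6) → 34.3277
  f26: (p5, p7, p1) → 22.7413
  f27: (p5, p12, p1) → 19.8200
  f28: (p2, p7, p0) → 19.0246
  f29: (p2, p5, p7) → 33.1983
  f30: (p2, p4, p0) → 1.8316
  f31: (p2, p12, p4) → 5.0984
  f32: (p2, p5, p12) → 34.7947
Σ area = 910.835

Check V−E+F: 18 − 48 + 32 = 2.


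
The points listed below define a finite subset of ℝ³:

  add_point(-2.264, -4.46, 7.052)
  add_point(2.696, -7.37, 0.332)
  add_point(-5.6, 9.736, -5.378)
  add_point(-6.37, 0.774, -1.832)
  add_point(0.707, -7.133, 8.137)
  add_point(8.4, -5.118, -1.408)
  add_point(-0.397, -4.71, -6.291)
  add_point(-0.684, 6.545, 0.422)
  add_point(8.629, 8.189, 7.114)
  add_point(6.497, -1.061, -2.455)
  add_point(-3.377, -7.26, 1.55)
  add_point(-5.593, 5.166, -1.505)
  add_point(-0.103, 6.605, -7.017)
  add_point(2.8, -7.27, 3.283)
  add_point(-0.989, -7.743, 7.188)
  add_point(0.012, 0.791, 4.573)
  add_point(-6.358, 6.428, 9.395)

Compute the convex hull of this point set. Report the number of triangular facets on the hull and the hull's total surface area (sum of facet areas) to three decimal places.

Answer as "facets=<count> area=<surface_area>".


13 of the 17 inputs are extreme points: [1, 2, 3, 4, 5, 6, 8, 9, 10, 12, 13, 14, 16].

Facet areas (half cross-product norm):
  f1: (p2, p16, p3) → 60.5261
  f2: (p2, p16, p8) → 112.8329
  f3: (p10, p16, p3) → 57.8074
  f4: (p10, p16, p14) → 46.8892
  f5: (p4, p5, p8) → 94.5581
  f6: (p4, p16, p8) → 109.1149
  f7: (p4, p16, p14) → 15.5753
  f8: (p6, p2, p3) → 42.3663
  f9: (p6, p10, p3) → 35.6314
  f10: (p12, p2, p8) → 53.6099
  f11: (p12, p6, p5) → 57.0372
  f12: (p12, p6, p2) → 33.2781
  f13: (p1, p10, p14) → 18.6318
  f14: (p1, p6, p5) → 24.7924
  f15: (p1, p6, p10) → 23.4566
  f16: (p9, p5, p8) → 28.7111
  f17: (p9, p12, p8) → 74.4938
  f18: (p9, p12, p5) → 8.0862
  f19: (p13, p4, p14) → 5.3552
  f20: (p13, p1, p14) → 5.8645
  f21: (p13, p4, p5) → 10.6331
  f22: (p13, p1, p5) → 9.1662
Σ area = 928.418

Euler characteristic 13−33+22 = 2 ✓

facets=22 area=928.418


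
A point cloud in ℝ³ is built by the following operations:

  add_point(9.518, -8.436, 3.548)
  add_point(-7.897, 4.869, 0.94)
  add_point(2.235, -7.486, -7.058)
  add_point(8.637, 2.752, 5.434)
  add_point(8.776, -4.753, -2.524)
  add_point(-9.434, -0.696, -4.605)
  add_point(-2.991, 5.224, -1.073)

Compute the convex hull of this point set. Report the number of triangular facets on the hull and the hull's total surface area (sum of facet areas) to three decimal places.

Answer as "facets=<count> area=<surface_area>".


Extreme-point indices: [0, 1, 2, 3, 4, 5, 6] — 7 of 7 on the boundary.

Per-facet area ½‖(b−a)×(c−a)‖:
  f1: (p2, p0, p5) → 82.2454
  f2: (p6, p2, p5) → 63.3857
  f3: (p1, p0, p5) → 86.7992
  f4: (p1, p3, p0) → 97.0983
  f5: (p1, p6, p5) → 21.2563
  f6: (p1, p6, p3) → 28.8653
  f7: (p4, p6, p3) → 72.4227
  f8: (p4, p6, p2) → 61.5281
  f9: (p4, p3, p0) → 37.6765
  f10: (p4, p2, p0) → 27.8933
Σ area = 579.171

Euler characteristic 7−15+10 = 2 ✓

facets=10 area=579.171


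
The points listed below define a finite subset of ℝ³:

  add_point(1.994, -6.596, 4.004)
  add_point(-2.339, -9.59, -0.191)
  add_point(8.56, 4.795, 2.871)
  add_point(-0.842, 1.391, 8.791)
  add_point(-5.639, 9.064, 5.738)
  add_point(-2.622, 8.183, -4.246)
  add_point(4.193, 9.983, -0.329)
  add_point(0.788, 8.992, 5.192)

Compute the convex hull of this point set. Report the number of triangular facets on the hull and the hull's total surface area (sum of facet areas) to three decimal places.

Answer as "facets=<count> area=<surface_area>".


Points on the hull: [0, 1, 2, 3, 4, 5, 6, 7] (8 of 8).

Per-facet area ½‖(b−a)×(c−a)‖:
  f1: (p5, p1, p4) → 94.6611
  f2: (p5, p1, p2) → 115.8738
  f3: (p3, p1, p4) → 63.4332
  f4: (p6, p5, p4) → 40.9847
  f5: (p6, p5, p2) → 25.3478
  f6: (p7, p3, p4) → 26.9817
  f7: (p7, p3, p2) → 38.7374
  f8: (p7, p6, p4) → 17.1408
  f9: (p7, p6, p2) → 24.2793
  f10: (p0, p1, p2) → 33.7431
  f11: (p0, p3, p2) → 54.8192
  f12: (p0, p3, p1) → 28.6811
Σ area = 564.683

Check V−E+F: 8 − 18 + 12 = 2.

facets=12 area=564.683


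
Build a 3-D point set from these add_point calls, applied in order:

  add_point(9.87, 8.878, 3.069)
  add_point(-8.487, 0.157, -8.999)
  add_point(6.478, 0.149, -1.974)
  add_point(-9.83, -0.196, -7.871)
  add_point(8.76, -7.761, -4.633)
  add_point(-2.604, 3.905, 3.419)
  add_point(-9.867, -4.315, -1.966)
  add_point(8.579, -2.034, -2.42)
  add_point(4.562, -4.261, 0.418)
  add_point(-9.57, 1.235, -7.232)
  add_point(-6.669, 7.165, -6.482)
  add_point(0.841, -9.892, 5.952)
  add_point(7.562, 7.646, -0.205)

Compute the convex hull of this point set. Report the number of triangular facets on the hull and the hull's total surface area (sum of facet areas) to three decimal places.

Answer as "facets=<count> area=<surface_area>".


facets=16 area=896.894

Hull vertices (10/13): indices [0, 1, 3, 4, 5, 6, 9, 10, 11, 12].

Area of each hull facet:
  f1: (p5, p11, p6) → 79.9473
  f2: (p5, p11, p0) → 96.1074
  f3: (p4, p11, p6) → 96.5099
  f4: (p4, p1, p6) → 79.4869
  f5: (p4, p11, p0) → 121.5584
  f6: (p12, p4, p0) → 29.9811
  f7: (p10, p5, p6) → 62.3517
  f8: (p10, p4, p1) → 74.3422
  f9: (p10, p12, p4) → 124.7469
  f10: (p10, p5, p0) → 73.5301
  f11: (p10, p12, p0) → 18.2918
  f12: (p9, p10, p6) → 20.6052
  f13: (p3, p10, p1) → 6.7774
  f14: (p3, p9, p10) → 2.0578
  f15: (p3, p1, p6) → 4.9812
  f16: (p3, p9, p6) → 5.6187
Σ area = 896.894

Euler characteristic 10−24+16 = 2 ✓


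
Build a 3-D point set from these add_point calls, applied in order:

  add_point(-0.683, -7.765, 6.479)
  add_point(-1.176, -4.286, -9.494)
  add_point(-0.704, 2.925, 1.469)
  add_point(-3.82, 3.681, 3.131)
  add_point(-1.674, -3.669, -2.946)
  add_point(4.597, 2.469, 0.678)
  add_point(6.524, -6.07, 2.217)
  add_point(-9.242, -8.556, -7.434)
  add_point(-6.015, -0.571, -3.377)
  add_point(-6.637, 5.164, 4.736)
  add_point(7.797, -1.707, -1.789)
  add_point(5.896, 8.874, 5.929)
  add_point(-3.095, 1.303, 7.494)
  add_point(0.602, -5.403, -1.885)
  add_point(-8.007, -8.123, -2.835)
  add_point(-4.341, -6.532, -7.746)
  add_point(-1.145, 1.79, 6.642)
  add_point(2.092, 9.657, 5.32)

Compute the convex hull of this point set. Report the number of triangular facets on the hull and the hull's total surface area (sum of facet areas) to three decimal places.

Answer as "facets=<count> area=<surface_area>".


facets=20 area=801.182

Extreme-point indices: [0, 1, 6, 7, 8, 9, 10, 11, 12, 14, 15, 17] — 12 of 18 on the boundary.

Facet areas (half cross-product norm):
  f1: (p9, p12, p17) → 28.1097
  f2: (p11, p12, p17) → 18.8851
  f3: (p11, p0, p12) → 51.1507
  f4: (p11, p1, p10) → 72.1211
  f5: (p11, p1, p17) → 40.1560
  f6: (p15, p1, p7) → 4.6549
  f7: (p8, p1, p17) → 62.5652
  f8: (p8, p9, p17) → 47.3189
  f9: (p8, p1, p7) → 36.2417
  f10: (p8, p9, p7) → 27.8319
  f11: (p14, p0, p12) → 55.8846
  f12: (p14, p9, p12) → 43.6214
  f13: (p14, p0, p7) → 11.2373
  f14: (p14, p9, p7) → 30.0150
  f15: (p6, p1, p10) → 36.4393
  f16: (p6, p15, p1) → 30.0689
  f17: (p6, p11, p10) → 39.5722
  f18: (p6, p11, p0) → 65.7786
  f19: (p6, p0, p7) → 69.8292
  f20: (p6, p15, p7) → 29.7001
Σ area = 801.182

Euler characteristic 12−30+20 = 2 ✓


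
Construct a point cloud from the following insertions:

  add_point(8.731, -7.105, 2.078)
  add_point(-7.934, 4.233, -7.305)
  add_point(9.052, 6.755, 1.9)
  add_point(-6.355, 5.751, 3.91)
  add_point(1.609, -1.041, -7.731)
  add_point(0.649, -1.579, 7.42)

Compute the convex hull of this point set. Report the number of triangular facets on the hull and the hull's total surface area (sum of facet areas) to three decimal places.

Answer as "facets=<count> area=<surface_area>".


facets=8 area=602.465

6 of the 6 inputs are extreme points: [0, 1, 2, 3, 4, 5].

Area of each hull facet:
  f1: (p5, p0, p1) → 99.7699
  f2: (p5, p0, p2) → 68.1485
  f3: (p3, p2, p1) → 88.9427
  f4: (p3, p5, p1) → 58.0634
  f5: (p3, p5, p2) → 69.2146
  f6: (p4, p2, p1) → 77.7985
  f7: (p4, p0, p1) → 56.3519
  f8: (p4, p0, p2) → 84.1758
Σ area = 602.465

Check V−E+F: 6 − 12 + 8 = 2.


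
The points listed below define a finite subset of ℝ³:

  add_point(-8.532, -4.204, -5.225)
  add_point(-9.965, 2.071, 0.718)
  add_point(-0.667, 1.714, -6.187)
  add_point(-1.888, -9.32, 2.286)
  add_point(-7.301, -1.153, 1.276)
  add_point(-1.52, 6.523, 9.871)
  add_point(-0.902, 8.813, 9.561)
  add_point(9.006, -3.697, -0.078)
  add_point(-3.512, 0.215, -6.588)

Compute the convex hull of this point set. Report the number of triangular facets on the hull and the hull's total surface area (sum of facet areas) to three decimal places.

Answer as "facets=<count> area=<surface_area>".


8 of the 9 inputs are extreme points: [0, 1, 2, 3, 5, 6, 7, 8].

Per-facet area ½‖(b−a)×(c−a)‖:
  f1: (p2, p6, p1) → 82.4572
  f2: (p2, p6, p7) → 105.7346
  f3: (p5, p6, p1) → 14.5148
  f4: (p5, p3, p1) → 91.5464
  f5: (p5, p6, p7) → 20.0450
  f6: (p5, p3, p7) → 103.0382
  f7: (p0, p3, p7) → 69.0780
  f8: (p0, p3, p1) → 49.2883
  f9: (p8, p2, p7) → 17.3511
  f10: (p8, p0, p7) → 46.4807
  f11: (p8, p2, p1) → 14.7826
  f12: (p8, p0, p1) → 29.2436
Σ area = 643.560

Euler characteristic 8−18+12 = 2 ✓

facets=12 area=643.560


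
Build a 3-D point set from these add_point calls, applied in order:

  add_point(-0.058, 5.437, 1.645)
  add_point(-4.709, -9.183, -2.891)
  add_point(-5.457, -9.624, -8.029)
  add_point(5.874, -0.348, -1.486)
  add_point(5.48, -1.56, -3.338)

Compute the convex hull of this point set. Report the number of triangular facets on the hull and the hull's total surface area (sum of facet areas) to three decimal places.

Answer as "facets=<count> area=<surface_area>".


facets=6 area=226.573

Hull vertices (5/5): indices [0, 1, 2, 3, 4].

Triangle areas on the boundary:
  f1: (p1, p0, p2) → 38.2278
  f2: (p1, p0, p3) → 61.2649
  f3: (p4, p0, p2) → 72.8295
  f4: (p4, p0, p3) → 8.4684
  f5: (p4, p1, p2) → 32.8890
  f6: (p4, p1, p3) → 12.8938
Σ area = 226.573

Euler characteristic 5−9+6 = 2 ✓


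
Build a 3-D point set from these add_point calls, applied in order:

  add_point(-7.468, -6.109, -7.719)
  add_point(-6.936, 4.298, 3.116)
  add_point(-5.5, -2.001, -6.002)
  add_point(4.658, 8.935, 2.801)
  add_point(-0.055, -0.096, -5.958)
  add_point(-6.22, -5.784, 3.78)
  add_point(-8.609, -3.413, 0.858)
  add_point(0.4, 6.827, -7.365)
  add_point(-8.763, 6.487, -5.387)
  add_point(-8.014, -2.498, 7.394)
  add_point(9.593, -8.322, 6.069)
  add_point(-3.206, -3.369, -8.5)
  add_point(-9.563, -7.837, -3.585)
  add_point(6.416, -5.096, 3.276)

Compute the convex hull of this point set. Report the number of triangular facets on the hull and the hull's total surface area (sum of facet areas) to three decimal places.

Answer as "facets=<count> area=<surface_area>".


10 of the 14 inputs are extreme points: [0, 1, 3, 5, 7, 8, 9, 10, 11, 12].

Facet areas (half cross-product norm):
  f1: (p9, p3, p10) → 142.7786
  f2: (p7, p3, p10) → 101.9714
  f3: (p5, p10, p12) → 59.2953
  f4: (p5, p9, p12) → 16.8567
  f5: (p5, p9, p10) → 39.6181
  f6: (p11, p7, p10) → 108.6538
  f7: (p8, p9, p12) → 84.1209
  f8: (p8, p11, p7) → 48.0382
  f9: (p8, p7, p3) → 51.7073
  f10: (p0, p10, p12) → 53.0636
  f11: (p0, p11, p10) → 49.1237
  f12: (p0, p8, p12) → 31.4924
  f13: (p0, p8, p11) → 30.0773
  f14: (p1, p9, p3) → 45.2362
  f15: (p1, p8, p3) → 55.8551
  f16: (p1, p8, p9) → 26.6992
Σ area = 944.588

Euler: V−E+F = 10−24+16 = 2.

facets=16 area=944.588


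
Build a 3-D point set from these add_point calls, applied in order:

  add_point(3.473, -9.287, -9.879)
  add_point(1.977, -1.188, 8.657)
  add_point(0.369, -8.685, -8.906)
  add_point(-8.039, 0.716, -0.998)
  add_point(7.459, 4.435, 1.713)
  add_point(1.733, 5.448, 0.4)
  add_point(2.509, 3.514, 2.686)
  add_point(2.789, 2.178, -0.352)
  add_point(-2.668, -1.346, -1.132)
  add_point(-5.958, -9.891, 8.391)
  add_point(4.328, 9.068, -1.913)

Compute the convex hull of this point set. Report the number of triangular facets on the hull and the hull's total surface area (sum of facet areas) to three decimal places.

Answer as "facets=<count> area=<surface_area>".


7 of the 11 inputs are extreme points: [0, 1, 2, 3, 4, 9, 10].

Facet areas (half cross-product norm):
  f1: (p10, p0, p4) → 61.1455
  f2: (p2, p9, p3) → 104.3819
  f3: (p2, p9, p0) → 24.7524
  f4: (p2, p10, p3) → 110.0777
  f5: (p2, p10, p0) → 32.1280
  f6: (p1, p10, p4) → 30.4972
  f7: (p1, p10, p3) → 92.5288
  f8: (p1, p0, p4) → 95.9960
  f9: (p1, p9, p0) → 115.1705
  f10: (p1, p9, p3) → 75.9523
Σ area = 742.630

Euler: V−E+F = 7−15+10 = 2.

facets=10 area=742.630


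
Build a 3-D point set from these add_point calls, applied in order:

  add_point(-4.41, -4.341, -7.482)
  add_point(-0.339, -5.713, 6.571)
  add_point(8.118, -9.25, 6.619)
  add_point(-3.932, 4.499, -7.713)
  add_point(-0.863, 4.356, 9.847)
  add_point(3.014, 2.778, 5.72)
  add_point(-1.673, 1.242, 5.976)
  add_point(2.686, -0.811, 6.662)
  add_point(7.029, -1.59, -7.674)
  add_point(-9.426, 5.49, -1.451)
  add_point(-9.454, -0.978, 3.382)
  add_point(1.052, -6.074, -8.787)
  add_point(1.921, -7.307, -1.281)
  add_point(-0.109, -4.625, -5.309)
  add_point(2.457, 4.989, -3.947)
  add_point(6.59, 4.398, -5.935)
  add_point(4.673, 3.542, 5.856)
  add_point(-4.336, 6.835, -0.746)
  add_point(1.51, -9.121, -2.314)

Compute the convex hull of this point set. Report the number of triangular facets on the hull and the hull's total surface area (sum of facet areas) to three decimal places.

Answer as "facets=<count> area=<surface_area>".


Hull vertices (13/19): indices [0, 1, 2, 3, 4, 8, 9, 10, 11, 15, 16, 17, 18].

Triangle areas on the boundary:
  f1: (p18, p11, p2) → 25.4728
  f2: (p3, p15, p17) → 39.0687
  f3: (p8, p11, p2) → 61.0996
  f4: (p8, p15, p2) → 49.6471
  f5: (p8, p3, p11) → 43.3277
  f6: (p8, p3, p15) → 33.3363
  f7: (p1, p4, p10) → 53.0005
  f8: (p1, p4, p2) → 44.3102
  f9: (p1, p18, p10) → 52.0790
  f10: (p1, p18, p2) → 42.2901
  f11: (p16, p15, p2) → 79.1815
  f12: (p16, p4, p2) → 43.6431
  f13: (p16, p15, p17) → 62.1090
  f14: (p16, p4, p17) → 37.8099
  f15: (p0, p18, p10) → 56.9879
  f16: (p0, p18, p11) → 21.0635
  f17: (p0, p3, p11) → 25.2731
  f18: (p9, p0, p10) → 47.7914
  f19: (p9, p0, p3) → 37.0731
  f20: (p9, p3, p17) → 19.3138
  f21: (p9, p4, p10) → 48.4230
  f22: (p9, p4, p17) → 28.3016
Σ area = 950.603

Euler: V−E+F = 13−33+22 = 2.

facets=22 area=950.603


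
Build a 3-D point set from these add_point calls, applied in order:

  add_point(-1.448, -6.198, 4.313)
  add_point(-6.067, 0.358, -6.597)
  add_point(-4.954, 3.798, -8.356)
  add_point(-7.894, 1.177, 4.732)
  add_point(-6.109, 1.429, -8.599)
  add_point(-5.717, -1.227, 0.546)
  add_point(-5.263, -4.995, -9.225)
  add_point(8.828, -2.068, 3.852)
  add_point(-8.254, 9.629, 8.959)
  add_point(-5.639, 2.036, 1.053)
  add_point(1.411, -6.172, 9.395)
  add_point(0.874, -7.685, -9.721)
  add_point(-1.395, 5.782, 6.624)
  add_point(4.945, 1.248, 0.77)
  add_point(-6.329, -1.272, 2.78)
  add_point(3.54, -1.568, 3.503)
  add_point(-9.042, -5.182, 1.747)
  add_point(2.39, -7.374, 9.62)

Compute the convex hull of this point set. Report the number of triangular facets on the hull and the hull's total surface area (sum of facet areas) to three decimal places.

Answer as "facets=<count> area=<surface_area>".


Hull vertices (10/18): indices [2, 4, 6, 7, 8, 11, 12, 13, 16, 17].

Area of each hull facet:
  f1: (p17, p8, p16) → 114.6778
  f2: (p17, p11, p16) → 107.0172
  f3: (p17, p11, p7) → 84.7026
  f4: (p4, p8, p16) → 103.3036
  f5: (p6, p11, p16) → 36.3652
  f6: (p6, p4, p16) → 37.5147
  f7: (p6, p4, p11) → 18.6679
  f8: (p2, p4, p8) → 23.5201
  f9: (p2, p4, p11) → 13.6190
  f10: (p12, p2, p8) → 63.0232
  f11: (p12, p17, p7) → 63.7740
  f12: (p12, p17, p8) → 45.7579
  f13: (p13, p11, p7) → 41.8340
  f14: (p13, p2, p11) → 80.5221
  f15: (p13, p12, p7) → 26.9867
  f16: (p13, p12, p2) → 65.9663
Σ area = 927.252

Check V−E+F: 10 − 24 + 16 = 2.

facets=16 area=927.252


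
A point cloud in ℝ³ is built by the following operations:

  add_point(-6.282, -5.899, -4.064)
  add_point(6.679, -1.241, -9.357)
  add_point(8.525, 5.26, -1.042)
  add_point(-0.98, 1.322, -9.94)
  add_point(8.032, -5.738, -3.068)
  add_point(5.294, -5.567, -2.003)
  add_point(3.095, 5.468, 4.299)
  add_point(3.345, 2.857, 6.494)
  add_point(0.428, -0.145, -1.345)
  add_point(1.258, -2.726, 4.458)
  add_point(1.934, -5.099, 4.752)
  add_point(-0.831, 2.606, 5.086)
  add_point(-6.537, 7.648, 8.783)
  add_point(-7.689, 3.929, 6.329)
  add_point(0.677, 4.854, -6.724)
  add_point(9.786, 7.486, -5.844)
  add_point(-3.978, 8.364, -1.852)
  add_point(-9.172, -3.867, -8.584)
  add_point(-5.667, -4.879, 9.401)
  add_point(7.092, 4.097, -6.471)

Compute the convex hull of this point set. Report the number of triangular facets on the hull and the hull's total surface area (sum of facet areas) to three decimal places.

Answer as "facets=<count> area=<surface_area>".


Hull vertices (15/20): indices [0, 1, 2, 3, 4, 6, 7, 10, 12, 13, 14, 15, 16, 17, 18].

Triangle areas on the boundary:
  f1: (p3, p16, p17) → 54.5129
  f2: (p12, p16, p17) → 77.7963
  f3: (p12, p16, p15) → 68.6221
  f4: (p0, p18, p17) → 24.2149
  f5: (p0, p4, p17) → 34.2880
  f6: (p0, p4, p18) → 96.3377
  f7: (p2, p4, p15) → 29.4668
  f8: (p14, p16, p15) → 33.1679
  f9: (p14, p3, p15) → 19.8560
  f10: (p14, p3, p16) → 16.2899
  f11: (p1, p4, p15) → 38.3380
  f12: (p1, p3, p15) → 40.0745
  f13: (p1, p4, p17) → 63.0820
  f14: (p1, p3, p17) → 31.3020
  f15: (p13, p18, p17) → 80.0082
  f16: (p13, p12, p17) → 19.4630
  f17: (p13, p12, p18) → 18.7467
  f18: (p10, p4, p18) → 15.6567
  f19: (p7, p12, p18) → 62.0004
  f20: (p7, p10, p18) → 36.8328
  f21: (p7, p2, p4) → 52.4734
  f22: (p7, p10, p4) → 40.7573
  f23: (p6, p7, p12) → 18.5272
  f24: (p6, p7, p2) → 12.0688
  f25: (p6, p12, p15) → 40.9609
  f26: (p6, p2, p15) → 13.1590
Σ area = 1038.003

Check V−E+F: 15 − 39 + 26 = 2.

facets=26 area=1038.003


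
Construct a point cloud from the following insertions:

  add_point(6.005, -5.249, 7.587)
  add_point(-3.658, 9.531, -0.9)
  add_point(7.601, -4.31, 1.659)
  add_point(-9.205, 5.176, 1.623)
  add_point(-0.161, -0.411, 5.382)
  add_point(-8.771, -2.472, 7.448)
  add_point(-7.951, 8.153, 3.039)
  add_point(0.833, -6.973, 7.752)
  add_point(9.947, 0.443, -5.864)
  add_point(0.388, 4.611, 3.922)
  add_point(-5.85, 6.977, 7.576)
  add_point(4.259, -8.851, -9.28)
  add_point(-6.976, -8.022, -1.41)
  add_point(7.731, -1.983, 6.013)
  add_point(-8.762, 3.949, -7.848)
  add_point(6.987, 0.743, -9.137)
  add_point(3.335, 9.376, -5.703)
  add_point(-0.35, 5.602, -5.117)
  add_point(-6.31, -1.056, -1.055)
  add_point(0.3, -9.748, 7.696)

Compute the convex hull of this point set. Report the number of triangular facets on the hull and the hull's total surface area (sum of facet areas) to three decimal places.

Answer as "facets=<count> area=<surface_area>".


16 of the 20 inputs are extreme points: [0, 1, 2, 3, 5, 6, 7, 8, 10, 11, 12, 13, 14, 15, 16, 19].

Area of each hull facet:
  f1: (p15, p11, p8) → 21.8786
  f2: (p15, p14, p11) → 80.1943
  f3: (p12, p11, p19) → 80.7574
  f4: (p12, p14, p11) → 93.6286
  f5: (p16, p15, p14) → 66.8518
  f6: (p16, p15, p8) → 22.0514
  f7: (p16, p13, p8) → 68.4380
  f8: (p16, p13, p10) → 118.1217
  f9: (p5, p12, p19) → 55.3428
  f10: (p5, p14, p3) → 39.9566
  f11: (p5, p12, p14) → 72.4262
  f12: (p0, p13, p10) → 32.7732
  f13: (p0, p11, p19) → 61.7971
  f14: (p1, p16, p14) → 43.5666
  f15: (p1, p16, p10) → 26.8872
  f16: (p7, p0, p19) → 6.7251
  f17: (p7, p0, p10) → 41.8595
  f18: (p7, p5, p19) → 14.5366
  f19: (p7, p5, p10) → 51.9767
  f20: (p2, p13, p8) → 20.0499
  f21: (p2, p0, p13) → 9.9032
  f22: (p2, p11, p8) → 50.0779
  f23: (p2, p0, p11) → 26.4059
  f24: (p6, p14, p3) → 14.7014
  f25: (p6, p1, p14) → 30.7247
  f26: (p6, p1, p10) → 14.4565
  f27: (p6, p5, p3) → 15.4658
  f28: (p6, p5, p10) → 25.3064
Σ area = 1206.861

Check V−E+F: 16 − 42 + 28 = 2.

facets=28 area=1206.861


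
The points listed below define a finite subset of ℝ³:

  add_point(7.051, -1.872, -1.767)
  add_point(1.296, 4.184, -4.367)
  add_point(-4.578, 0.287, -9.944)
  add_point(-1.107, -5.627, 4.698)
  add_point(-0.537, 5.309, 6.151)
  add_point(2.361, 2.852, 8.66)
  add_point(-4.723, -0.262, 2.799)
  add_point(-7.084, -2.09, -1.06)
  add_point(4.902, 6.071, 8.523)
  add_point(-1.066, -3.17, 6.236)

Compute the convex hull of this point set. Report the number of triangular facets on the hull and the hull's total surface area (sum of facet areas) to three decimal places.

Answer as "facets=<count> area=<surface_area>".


Points on the hull: [0, 1, 2, 3, 4, 5, 6, 7, 8, 9] (10 of 10).

Per-facet area ½‖(b−a)×(c−a)‖:
  f1: (p3, p2, p7) → 36.7663
  f2: (p3, p2, p0) → 77.7308
  f3: (p4, p2, p7) → 56.3217
  f4: (p1, p8, p0) → 55.1196
  f5: (p1, p2, p0) → 37.3324
  f6: (p1, p4, p8) → 31.1212
  f7: (p1, p4, p2) → 40.5554
  f8: (p5, p8, p0) → 25.3636
  f9: (p5, p3, p0) → 52.4566
  f10: (p5, p4, p8) → 9.3308
  f11: (p6, p4, p7) → 9.1436
  f12: (p9, p5, p4) → 16.7000
  f13: (p9, p6, p4) → 21.7871
  f14: (p9, p5, p3) → 5.1106
  f15: (p9, p3, p7) → 13.0750
  f16: (p9, p6, p7) → 11.4675
Σ area = 499.382

Euler characteristic 10−24+16 = 2 ✓

facets=16 area=499.382
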